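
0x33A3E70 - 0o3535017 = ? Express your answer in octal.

0o312702141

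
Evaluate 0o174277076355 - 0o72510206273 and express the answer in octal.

Subtract column by column in base 8:
  5-3 → 2
  5-7 → 6 (borrow)
  3-2-1 → 0
  6-6 → 0
  7-0 → 7
  0-2 → 6 (borrow)
  7-0-1 → 6
  7-1 → 6
  2-5 → 5 (borrow)
  4-2-1 → 1
  7-7 → 0
  1-0 → 1

0o101566670062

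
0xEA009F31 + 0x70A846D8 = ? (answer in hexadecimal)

Add column by column in base 16, right to left:
  1+8 = 9
  3+D = 0 carry 1
  F+6+1 = 6 carry 1
  9+4+1 = E
  0+8 = 8
  0+A = A
  A+0 = A
  E+7 = 5 carry 1
  final carry 1

0x15AA8E609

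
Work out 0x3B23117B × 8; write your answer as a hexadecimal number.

0x1D9188BD8

Multiply each base-16 digit by 8, carrying:
  B×8 = 88 → write 8 carry 5
  7×8+5 = 61 → write D carry 3
  1×8+3 = 11 → write B
  1×8 = 8 → write 8
  3×8 = 24 → write 8 carry 1
  2×8+1 = 17 → write 1 carry 1
  B×8+1 = 89 → write 9 carry 5
  3×8+5 = 29 → write D carry 1
  remaining carry: 1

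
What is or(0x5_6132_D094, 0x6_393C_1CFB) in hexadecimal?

OR each hex digit independently (no carries):
  5|6=7, 6|3=7, 1|9=9, 3|3=3, 2|C=E, D|1=D, 0|C=C, 9|F=F, 4|B=F

0x7793EDCFF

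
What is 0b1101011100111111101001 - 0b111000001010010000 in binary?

Subtract column by column in base 2:
  1-0 → 1
  0-0 → 0
  0-0 → 0
  1-0 → 1
  0-1 → 1 (borrow)
  1-0-1 → 0
  1-0 → 1
  1-1 → 0
  1-0 → 1
  1-1 → 0
  1-0 → 1
  1-0 → 1
  0-0 → 0
  0-0 → 0
  1-0 → 1
  1-1 → 0
  1-1 → 0
  0-1 → 1 (borrow)
  1-0-1 → 0
  0-0 → 0
  1-0 → 1
  1-0 → 1

0b1100100100110101011001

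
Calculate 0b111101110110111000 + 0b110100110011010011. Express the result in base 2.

0b1110010101010001011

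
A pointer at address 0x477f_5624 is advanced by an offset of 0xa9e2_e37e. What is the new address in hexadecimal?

0xf16239a2

Add column by column in base 16, right to left:
  4+e = 2 carry 1
  2+7+1 = a
  6+3 = 9
  5+e = 3 carry 1
  f+2+1 = 2 carry 1
  7+e+1 = 6 carry 1
  7+9+1 = 1 carry 1
  4+a+1 = f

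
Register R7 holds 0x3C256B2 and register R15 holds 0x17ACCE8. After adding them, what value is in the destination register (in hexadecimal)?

0x53D239A

Add column by column in base 16, right to left:
  2+8 = A
  B+E = 9 carry 1
  6+C+1 = 3 carry 1
  5+C+1 = 2 carry 1
  2+A+1 = D
  C+7 = 3 carry 1
  3+1+1 = 5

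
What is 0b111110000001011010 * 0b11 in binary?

Multiply each base-2 digit by 3, carrying:
  0×3 = 0 → write 0
  1×3 = 3 → write 1 carry 1
  0×3+1 = 1 → write 1
  1×3 = 3 → write 1 carry 1
  1×3+1 = 4 → write 0 carry 2
  0×3+2 = 2 → write 0 carry 1
  1×3+1 = 4 → write 0 carry 2
  0×3+2 = 2 → write 0 carry 1
  0×3+1 = 1 → write 1
  0×3 = 0 → write 0
  0×3 = 0 → write 0
  0×3 = 0 → write 0
  0×3 = 0 → write 0
  1×3 = 3 → write 1 carry 1
  1×3+1 = 4 → write 0 carry 2
  1×3+2 = 5 → write 1 carry 2
  1×3+2 = 5 → write 1 carry 2
  1×3+2 = 5 → write 1 carry 2
  remaining carry: 10

0b10111010000100001110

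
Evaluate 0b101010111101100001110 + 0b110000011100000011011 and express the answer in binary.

0b1011011011001100101001

Add column by column in base 2, right to left:
  0+1 = 1
  1+1 = 0 carry 1
  1+0+1 = 0 carry 1
  1+1+1 = 1 carry 1
  0+1+1 = 0 carry 1
  0+0+1 = 1
  0+0 = 0
  0+0 = 0
  1+0 = 1
  1+0 = 1
  0+0 = 0
  1+1 = 0 carry 1
  1+1+1 = 1 carry 1
  1+1+1 = 1 carry 1
  1+0+1 = 0 carry 1
  0+0+1 = 1
  1+0 = 1
  0+0 = 0
  1+0 = 1
  0+1 = 1
  1+1 = 0 carry 1
  final carry 1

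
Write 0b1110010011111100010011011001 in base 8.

0o1623742331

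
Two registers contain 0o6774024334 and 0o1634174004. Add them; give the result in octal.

0o10630220340

Add column by column in base 8, right to left:
  4+4 = 0 carry 1
  3+0+1 = 4
  3+0 = 3
  4+4 = 0 carry 1
  2+7+1 = 2 carry 1
  0+1+1 = 2
  4+4 = 0 carry 1
  7+3+1 = 3 carry 1
  7+6+1 = 6 carry 1
  6+1+1 = 0 carry 1
  final carry 1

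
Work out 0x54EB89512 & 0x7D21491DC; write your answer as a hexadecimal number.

0x542109110

AND each hex digit independently (no carries):
  5&7=5, 4&D=4, E&2=2, B&1=1, 8&4=0, 9&9=9, 5&1=1, 1&D=1, 2&C=0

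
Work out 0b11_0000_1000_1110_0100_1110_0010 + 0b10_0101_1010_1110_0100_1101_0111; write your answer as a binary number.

0b101011000111100100110111001

Add column by column in base 2, right to left:
  0+1 = 1
  1+1 = 0 carry 1
  0+1+1 = 0 carry 1
  0+0+1 = 1
  0+1 = 1
  1+0 = 1
  1+1 = 0 carry 1
  1+1+1 = 1 carry 1
  0+0+1 = 1
  0+0 = 0
  1+1 = 0 carry 1
  0+0+1 = 1
  0+0 = 0
  1+1 = 0 carry 1
  1+1+1 = 1 carry 1
  1+1+1 = 1 carry 1
  0+0+1 = 1
  0+1 = 1
  0+0 = 0
  1+1 = 0 carry 1
  0+1+1 = 0 carry 1
  0+0+1 = 1
  0+1 = 1
  0+0 = 0
  1+0 = 1
  1+1 = 0 carry 1
  final carry 1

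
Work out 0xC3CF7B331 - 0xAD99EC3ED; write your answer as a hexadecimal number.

0x16358EF44

Subtract column by column in base 16:
  1-D → 4 (borrow)
  3-E-1 → 4 (borrow)
  3-3-1 → F (borrow)
  B-C-1 → E (borrow)
  7-E-1 → 8 (borrow)
  F-9-1 → 5
  C-9 → 3
  3-D → 6 (borrow)
  C-A-1 → 1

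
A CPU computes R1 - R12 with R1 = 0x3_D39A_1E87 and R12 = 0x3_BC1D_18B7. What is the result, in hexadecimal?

Subtract column by column in base 16:
  7-7 → 0
  8-B → D (borrow)
  E-8-1 → 5
  1-1 → 0
  A-D → D (borrow)
  9-1-1 → 7
  3-C → 7 (borrow)
  D-B-1 → 1
  3-3 → 0

0x177D05D0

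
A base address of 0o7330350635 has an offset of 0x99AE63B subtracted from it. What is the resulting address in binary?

0b110001110001101110101101100010

0o7330350635 = 0b111011011000011101000110011101 in binary.
0x99AE63B = 0b1001100110101110011000111011 in binary.
Subtract column by column in base 2:
  1-1 → 0
  0-1 → 1 (borrow)
  1-0-1 → 0
  1-1 → 0
  1-1 → 0
  0-1 → 1 (borrow)
  0-0-1 → 1 (borrow)
  1-0-1 → 0
  1-0 → 1
  0-1 → 1 (borrow)
  0-1-1 → 0 (borrow)
  0-0-1 → 1 (borrow)
  1-0-1 → 0
  0-1 → 1 (borrow)
  1-1-1 → 1 (borrow)
  1-1-1 → 1 (borrow)
  1-0-1 → 0
  0-1 → 1 (borrow)
  0-0-1 → 1 (borrow)
  0-1-1 → 0 (borrow)
  0-1-1 → 0 (borrow)
  1-0-1 → 0
  1-0 → 1
  0-1 → 1 (borrow)
  1-1-1 → 1 (borrow)
  1-0-1 → 0
  0-0 → 0
  1-1 → 0
  1-0 → 1
  1-0 → 1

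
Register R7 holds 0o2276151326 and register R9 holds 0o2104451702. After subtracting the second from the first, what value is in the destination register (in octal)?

0o171477424

Subtract column by column in base 8:
  6-2 → 4
  2-0 → 2
  3-7 → 4 (borrow)
  1-1-1 → 7 (borrow)
  5-5-1 → 7 (borrow)
  1-4-1 → 4 (borrow)
  6-4-1 → 1
  7-0 → 7
  2-1 → 1
  2-2 → 0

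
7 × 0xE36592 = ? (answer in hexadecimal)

Multiply each base-16 digit by 7, carrying:
  2×7 = 14 → write E
  9×7 = 63 → write F carry 3
  5×7+3 = 38 → write 6 carry 2
  6×7+2 = 44 → write C carry 2
  3×7+2 = 23 → write 7 carry 1
  E×7+1 = 99 → write 3 carry 6
  remaining carry: 6

0x637C6FE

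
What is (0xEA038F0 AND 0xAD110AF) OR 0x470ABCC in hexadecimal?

0xEA038F0 AND 0xAD110AF = 0xA8010A0.
Then OR with 0x470ABCC.

0xEF0BBEC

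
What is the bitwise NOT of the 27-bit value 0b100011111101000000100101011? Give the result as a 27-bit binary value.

0b011100000010111111011010100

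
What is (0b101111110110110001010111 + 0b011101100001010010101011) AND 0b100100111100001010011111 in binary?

Add column by column in base 2, right to left:
  1+1 = 0 carry 1
  1+1+1 = 1 carry 1
  1+0+1 = 0 carry 1
  0+1+1 = 0 carry 1
  1+0+1 = 0 carry 1
  0+1+1 = 0 carry 1
  1+0+1 = 0 carry 1
  0+1+1 = 0 carry 1
  0+0+1 = 1
  0+0 = 0
  1+1 = 0 carry 1
  1+0+1 = 0 carry 1
  0+1+1 = 0 carry 1
  1+0+1 = 0 carry 1
  1+0+1 = 0 carry 1
  0+0+1 = 1
  1+0 = 1
  1+1 = 0 carry 1
  1+1+1 = 1 carry 1
  1+0+1 = 0 carry 1
  1+1+1 = 1 carry 1
  1+1+1 = 1 carry 1
  0+1+1 = 0 carry 1
  1+0+1 = 0 carry 1
  final carry 1
Sum = 0b1001101011000000100000010; now AND with 0b100100111100001010011111:
  1001101011000000100000010
& 0100100111100001010011111
= 0000100011000000000000010

0b100011000000000000010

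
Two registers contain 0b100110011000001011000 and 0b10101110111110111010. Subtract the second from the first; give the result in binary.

0b10000100000010011110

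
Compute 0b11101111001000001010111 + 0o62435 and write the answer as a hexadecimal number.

0x77F574

0b11101111001000001010111 = 0x779057 in hexadecimal.
0o62435 = 0x651D in hexadecimal.
Add column by column in base 16, right to left:
  7+D = 4 carry 1
  5+1+1 = 7
  0+5 = 5
  9+6 = F
  7+0 = 7
  7+0 = 7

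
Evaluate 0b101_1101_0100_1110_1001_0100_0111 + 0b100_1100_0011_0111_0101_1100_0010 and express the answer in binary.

Add column by column in base 2, right to left:
  1+0 = 1
  1+1 = 0 carry 1
  1+0+1 = 0 carry 1
  0+0+1 = 1
  0+0 = 0
  0+0 = 0
  1+1 = 0 carry 1
  0+1+1 = 0 carry 1
  1+1+1 = 1 carry 1
  0+0+1 = 1
  0+1 = 1
  1+0 = 1
  0+1 = 1
  1+1 = 0 carry 1
  1+1+1 = 1 carry 1
  1+0+1 = 0 carry 1
  0+1+1 = 0 carry 1
  0+1+1 = 0 carry 1
  1+0+1 = 0 carry 1
  0+0+1 = 1
  1+0 = 1
  0+0 = 0
  1+1 = 0 carry 1
  1+1+1 = 1 carry 1
  1+0+1 = 0 carry 1
  0+0+1 = 1
  1+1 = 0 carry 1
  final carry 1

0b1010100110000101111100001001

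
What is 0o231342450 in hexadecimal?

Each octal digit is 3 bits: 2=010 3=011 1=001 3=011 4=100 2=010 4=100 5=101 0=000.
Group the bits into nibbles: 0010 0110 0101 1100 0101 0010 1000 → 265C528.

0x265C528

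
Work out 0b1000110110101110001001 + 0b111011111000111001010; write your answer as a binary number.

0b10000010101110101010011

Add column by column in base 2, right to left:
  1+0 = 1
  0+1 = 1
  0+0 = 0
  1+1 = 0 carry 1
  0+0+1 = 1
  0+0 = 0
  0+1 = 1
  1+1 = 0 carry 1
  1+1+1 = 1 carry 1
  1+0+1 = 0 carry 1
  0+0+1 = 1
  1+0 = 1
  0+1 = 1
  1+1 = 0 carry 1
  1+1+1 = 1 carry 1
  0+1+1 = 0 carry 1
  1+1+1 = 1 carry 1
  1+0+1 = 0 carry 1
  0+1+1 = 0 carry 1
  0+1+1 = 0 carry 1
  0+1+1 = 0 carry 1
  1+0+1 = 0 carry 1
  final carry 1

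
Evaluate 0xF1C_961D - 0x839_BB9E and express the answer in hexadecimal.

0x6E2DA7F

Subtract column by column in base 16:
  D-E → F (borrow)
  1-9-1 → 7 (borrow)
  6-B-1 → A (borrow)
  9-B-1 → D (borrow)
  C-9-1 → 2
  1-3 → E (borrow)
  F-8-1 → 6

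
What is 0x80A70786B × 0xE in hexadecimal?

Multiply each base-16 digit by 14, carrying:
  B×14 = 154 → write A carry 9
  6×14+9 = 93 → write D carry 5
  8×14+5 = 117 → write 5 carry 7
  7×14+7 = 105 → write 9 carry 6
  0×14+6 = 6 → write 6
  7×14 = 98 → write 2 carry 6
  A×14+6 = 146 → write 2 carry 9
  0×14+9 = 9 → write 9
  8×14 = 112 → write 0 carry 7
  remaining carry: 7

0x70922695DA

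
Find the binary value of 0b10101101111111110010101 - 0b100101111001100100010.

0b10001000000110001110011

Subtract column by column in base 2:
  1-0 → 1
  0-1 → 1 (borrow)
  1-0-1 → 0
  0-0 → 0
  1-0 → 1
  0-1 → 1 (borrow)
  0-0-1 → 1 (borrow)
  1-0-1 → 0
  1-1 → 0
  1-1 → 0
  1-0 → 1
  1-0 → 1
  1-1 → 0
  1-1 → 0
  1-1 → 0
  1-1 → 0
  0-0 → 0
  1-1 → 0
  1-0 → 1
  0-0 → 0
  1-1 → 0
  0-0 → 0
  1-0 → 1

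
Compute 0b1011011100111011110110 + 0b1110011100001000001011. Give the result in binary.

0b11001111001000100000001

Add column by column in base 2, right to left:
  0+1 = 1
  1+1 = 0 carry 1
  1+0+1 = 0 carry 1
  0+1+1 = 0 carry 1
  1+0+1 = 0 carry 1
  1+0+1 = 0 carry 1
  1+0+1 = 0 carry 1
  1+0+1 = 0 carry 1
  0+0+1 = 1
  1+1 = 0 carry 1
  1+0+1 = 0 carry 1
  1+0+1 = 0 carry 1
  0+0+1 = 1
  0+0 = 0
  1+1 = 0 carry 1
  1+1+1 = 1 carry 1
  1+1+1 = 1 carry 1
  0+0+1 = 1
  1+0 = 1
  1+1 = 0 carry 1
  0+1+1 = 0 carry 1
  1+1+1 = 1 carry 1
  final carry 1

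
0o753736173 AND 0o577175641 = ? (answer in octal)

AND each oct digit independently (no carries):
  7&5=5, 5&7=5, 3&7=3, 7&1=1, 3&7=3, 6&5=4, 1&6=0, 7&4=4, 3&1=1

0o553134041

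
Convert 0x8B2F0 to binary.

Expand each hex digit to 4 bits: 8=1000 B=1011 2=0010 F=1111 0=0000.

0b10001011001011110000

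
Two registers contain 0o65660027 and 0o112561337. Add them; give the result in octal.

Add column by column in base 8, right to left:
  7+7 = 6 carry 1
  2+3+1 = 6
  0+3 = 3
  0+1 = 1
  6+6 = 4 carry 1
  6+5+1 = 4 carry 1
  5+2+1 = 0 carry 1
  6+1+1 = 0 carry 1
  0+1+1 = 2

0o200441366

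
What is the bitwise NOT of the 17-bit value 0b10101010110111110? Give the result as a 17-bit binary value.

0b01010101001000001

Invert each bit: 10101010110111110 → 01010101001000001.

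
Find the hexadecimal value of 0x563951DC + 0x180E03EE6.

0x1D71990C2

Add column by column in base 16, right to left:
  C+6 = 2 carry 1
  D+E+1 = C carry 1
  1+E+1 = 0 carry 1
  5+3+1 = 9
  9+0 = 9
  3+E = 1 carry 1
  6+0+1 = 7
  5+8 = D
  0+1 = 1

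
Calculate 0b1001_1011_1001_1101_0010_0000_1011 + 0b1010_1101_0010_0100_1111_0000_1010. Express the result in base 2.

Add column by column in base 2, right to left:
  1+0 = 1
  1+1 = 0 carry 1
  0+0+1 = 1
  1+1 = 0 carry 1
  0+0+1 = 1
  0+0 = 0
  0+0 = 0
  0+0 = 0
  0+1 = 1
  1+1 = 0 carry 1
  0+1+1 = 0 carry 1
  0+1+1 = 0 carry 1
  1+0+1 = 0 carry 1
  0+0+1 = 1
  1+1 = 0 carry 1
  1+0+1 = 0 carry 1
  1+0+1 = 0 carry 1
  0+1+1 = 0 carry 1
  0+0+1 = 1
  1+0 = 1
  1+1 = 0 carry 1
  1+0+1 = 0 carry 1
  0+1+1 = 0 carry 1
  1+1+1 = 1 carry 1
  1+0+1 = 0 carry 1
  0+1+1 = 0 carry 1
  0+0+1 = 1
  1+1 = 0 carry 1
  final carry 1

0b10100100011000010000100010101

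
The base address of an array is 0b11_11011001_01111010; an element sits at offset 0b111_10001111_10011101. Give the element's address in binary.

0b10110110100100010111

Add column by column in base 2, right to left:
  0+1 = 1
  1+0 = 1
  0+1 = 1
  1+1 = 0 carry 1
  1+1+1 = 1 carry 1
  1+0+1 = 0 carry 1
  1+0+1 = 0 carry 1
  0+1+1 = 0 carry 1
  1+1+1 = 1 carry 1
  0+1+1 = 0 carry 1
  0+1+1 = 0 carry 1
  1+1+1 = 1 carry 1
  1+0+1 = 0 carry 1
  0+0+1 = 1
  1+0 = 1
  1+1 = 0 carry 1
  1+1+1 = 1 carry 1
  1+1+1 = 1 carry 1
  0+1+1 = 0 carry 1
  final carry 1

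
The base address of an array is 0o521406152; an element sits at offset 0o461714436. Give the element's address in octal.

0o1203322610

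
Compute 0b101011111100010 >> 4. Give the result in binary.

Right shift by 4: drop the 4 least-significant bits.

0b10101111110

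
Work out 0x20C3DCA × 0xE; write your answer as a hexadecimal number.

Multiply each base-16 digit by 14, carrying:
  A×14 = 140 → write C carry 8
  C×14+8 = 176 → write 0 carry 11
  D×14+11 = 193 → write 1 carry 12
  3×14+12 = 54 → write 6 carry 3
  C×14+3 = 171 → write B carry 10
  0×14+10 = 10 → write A
  2×14 = 28 → write C carry 1
  remaining carry: 1

0x1CAB610C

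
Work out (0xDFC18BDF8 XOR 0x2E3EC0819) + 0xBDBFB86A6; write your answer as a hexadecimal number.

0x1AFBF03C87

First 0xDFC18BDF8 XOR 0x2E3EC0819 = 0xF1FF4B5E1.
Add column by column in base 16, right to left:
  1+6 = 7
  E+A = 8 carry 1
  5+6+1 = C
  B+8 = 3 carry 1
  4+B+1 = 0 carry 1
  F+F+1 = F carry 1
  F+B+1 = B carry 1
  1+D+1 = F
  F+B = A carry 1
  final carry 1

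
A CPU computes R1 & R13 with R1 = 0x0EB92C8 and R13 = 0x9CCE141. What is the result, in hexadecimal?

AND each hex digit independently (no carries):
  0&9=0, E&C=C, B&C=8, 9&E=8, 2&1=0, C&4=4, 8&1=0

0x0C88040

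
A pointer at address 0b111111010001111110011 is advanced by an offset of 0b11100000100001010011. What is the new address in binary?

0b1011011010110001000110

Add column by column in base 2, right to left:
  1+1 = 0 carry 1
  1+1+1 = 1 carry 1
  0+0+1 = 1
  0+0 = 0
  1+1 = 0 carry 1
  1+0+1 = 0 carry 1
  1+1+1 = 1 carry 1
  1+0+1 = 0 carry 1
  1+0+1 = 0 carry 1
  1+0+1 = 0 carry 1
  0+0+1 = 1
  0+1 = 1
  0+0 = 0
  1+0 = 1
  0+0 = 0
  1+0 = 1
  1+0 = 1
  1+1 = 0 carry 1
  1+1+1 = 1 carry 1
  1+1+1 = 1 carry 1
  1+0+1 = 0 carry 1
  final carry 1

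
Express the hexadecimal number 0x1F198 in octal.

0o370630

Expand each hex digit to 4 bits: 1=0001 F=1111 1=0001 9=1001 8=1000.
Group the bits in threes: 011 111 000 110 011 000 → 370630.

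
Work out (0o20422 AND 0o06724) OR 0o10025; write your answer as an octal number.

0o20422 AND 0o06724 = 0o00420.
Then OR with 0o10025.

0o10425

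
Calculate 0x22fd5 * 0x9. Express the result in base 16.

0x13ae7d

Multiply each base-16 digit by 9, carrying:
  5×9 = 45 → write d carry 2
  d×9+2 = 119 → write 7 carry 7
  f×9+7 = 142 → write e carry 8
  2×9+8 = 26 → write a carry 1
  2×9+1 = 19 → write 3 carry 1
  remaining carry: 1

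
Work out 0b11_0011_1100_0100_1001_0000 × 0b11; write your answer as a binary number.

Multiply each base-2 digit by 3, carrying:
  0×3 = 0 → write 0
  0×3 = 0 → write 0
  0×3 = 0 → write 0
  0×3 = 0 → write 0
  1×3 = 3 → write 1 carry 1
  0×3+1 = 1 → write 1
  0×3 = 0 → write 0
  1×3 = 3 → write 1 carry 1
  0×3+1 = 1 → write 1
  0×3 = 0 → write 0
  1×3 = 3 → write 1 carry 1
  0×3+1 = 1 → write 1
  0×3 = 0 → write 0
  0×3 = 0 → write 0
  1×3 = 3 → write 1 carry 1
  1×3+1 = 4 → write 0 carry 2
  1×3+2 = 5 → write 1 carry 2
  1×3+2 = 5 → write 1 carry 2
  0×3+2 = 2 → write 0 carry 1
  0×3+1 = 1 → write 1
  1×3 = 3 → write 1 carry 1
  1×3+1 = 4 → write 0 carry 2
  remaining carry: 10

0b100110110100110110110000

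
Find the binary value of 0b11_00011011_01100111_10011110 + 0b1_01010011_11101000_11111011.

0b100011011110101000010011001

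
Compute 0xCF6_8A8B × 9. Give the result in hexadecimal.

0x74AADEE3

Multiply each base-16 digit by 9, carrying:
  B×9 = 99 → write 3 carry 6
  8×9+6 = 78 → write E carry 4
  A×9+4 = 94 → write E carry 5
  8×9+5 = 77 → write D carry 4
  6×9+4 = 58 → write A carry 3
  F×9+3 = 138 → write A carry 8
  C×9+8 = 116 → write 4 carry 7
  remaining carry: 7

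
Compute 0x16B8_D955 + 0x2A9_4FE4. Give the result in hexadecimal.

Add column by column in base 16, right to left:
  5+4 = 9
  5+E = 3 carry 1
  9+F+1 = 9 carry 1
  D+4+1 = 2 carry 1
  8+9+1 = 2 carry 1
  B+A+1 = 6 carry 1
  6+2+1 = 9
  1+0 = 1

0x19622939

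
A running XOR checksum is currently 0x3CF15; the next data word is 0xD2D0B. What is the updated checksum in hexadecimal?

0xEE21E

XOR each hex digit independently (no carries):
  3^D=E, C^2=E, F^D=2, 1^0=1, 5^B=E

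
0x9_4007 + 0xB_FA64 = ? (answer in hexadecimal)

0x153A6B

Add column by column in base 16, right to left:
  7+4 = B
  0+6 = 6
  0+A = A
  4+F = 3 carry 1
  9+B+1 = 5 carry 1
  final carry 1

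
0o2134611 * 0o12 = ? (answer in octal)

0o25637532

Multiply each base-8 digit by 10, carrying:
  1×10 = 10 → write 2 carry 1
  1×10+1 = 11 → write 3 carry 1
  6×10+1 = 61 → write 5 carry 7
  4×10+7 = 47 → write 7 carry 5
  3×10+5 = 35 → write 3 carry 4
  1×10+4 = 14 → write 6 carry 1
  2×10+1 = 21 → write 5 carry 2
  remaining carry: 2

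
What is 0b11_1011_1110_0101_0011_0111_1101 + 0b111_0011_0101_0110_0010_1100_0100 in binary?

0b1010111100111011011001000001

Add column by column in base 2, right to left:
  1+0 = 1
  0+0 = 0
  1+1 = 0 carry 1
  1+0+1 = 0 carry 1
  1+0+1 = 0 carry 1
  1+0+1 = 0 carry 1
  1+1+1 = 1 carry 1
  0+1+1 = 0 carry 1
  1+0+1 = 0 carry 1
  1+1+1 = 1 carry 1
  0+0+1 = 1
  0+0 = 0
  1+0 = 1
  0+1 = 1
  1+1 = 0 carry 1
  0+0+1 = 1
  0+1 = 1
  1+0 = 1
  1+1 = 0 carry 1
  1+0+1 = 0 carry 1
  1+1+1 = 1 carry 1
  1+1+1 = 1 carry 1
  0+0+1 = 1
  1+0 = 1
  1+1 = 0 carry 1
  1+1+1 = 1 carry 1
  0+1+1 = 0 carry 1
  final carry 1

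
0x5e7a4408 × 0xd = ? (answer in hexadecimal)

0x4cc357468

Multiply each base-16 digit by 13, carrying:
  8×13 = 104 → write 8 carry 6
  0×13+6 = 6 → write 6
  4×13 = 52 → write 4 carry 3
  4×13+3 = 55 → write 7 carry 3
  a×13+3 = 133 → write 5 carry 8
  7×13+8 = 99 → write 3 carry 6
  e×13+6 = 188 → write c carry 11
  5×13+11 = 76 → write c carry 4
  remaining carry: 4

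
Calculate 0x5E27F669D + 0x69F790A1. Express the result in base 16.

0x64C76F73E

Add column by column in base 16, right to left:
  D+1 = E
  9+A = 3 carry 1
  6+0+1 = 7
  6+9 = F
  F+7 = 6 carry 1
  7+F+1 = 7 carry 1
  2+9+1 = C
  E+6 = 4 carry 1
  5+0+1 = 6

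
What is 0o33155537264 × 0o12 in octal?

0o420110671410

Multiply each base-8 digit by 10, carrying:
  4×10 = 40 → write 0 carry 5
  6×10+5 = 65 → write 1 carry 8
  2×10+8 = 28 → write 4 carry 3
  7×10+3 = 73 → write 1 carry 9
  3×10+9 = 39 → write 7 carry 4
  5×10+4 = 54 → write 6 carry 6
  5×10+6 = 56 → write 0 carry 7
  5×10+7 = 57 → write 1 carry 7
  1×10+7 = 17 → write 1 carry 2
  3×10+2 = 32 → write 0 carry 4
  3×10+4 = 34 → write 2 carry 4
  remaining carry: 4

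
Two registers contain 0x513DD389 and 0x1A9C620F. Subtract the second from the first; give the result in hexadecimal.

Subtract column by column in base 16:
  9-F → A (borrow)
  8-0-1 → 7
  3-2 → 1
  D-6 → 7
  D-C → 1
  3-9 → A (borrow)
  1-A-1 → 6 (borrow)
  5-1-1 → 3

0x36A1717A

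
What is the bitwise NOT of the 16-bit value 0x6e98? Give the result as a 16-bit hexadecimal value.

Each hex digit d becomes f−d:
  6→9, e→1, 9→6, 8→7

0x9167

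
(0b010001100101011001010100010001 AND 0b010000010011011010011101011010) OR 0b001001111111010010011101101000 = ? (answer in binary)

0b11001111111011010011101111000

0b010001100101011001010100010001 AND 0b010000010011011010011101011010 = 0b010000000001011000010100010000.
Then OR with 0b001001111111010010011101101000.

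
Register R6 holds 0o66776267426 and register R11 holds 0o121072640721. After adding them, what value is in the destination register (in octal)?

Add column by column in base 8, right to left:
  6+1 = 7
  2+2 = 4
  4+7 = 3 carry 1
  7+0+1 = 0 carry 1
  6+4+1 = 3 carry 1
  2+6+1 = 1 carry 1
  6+2+1 = 1 carry 1
  7+7+1 = 7 carry 1
  7+0+1 = 0 carry 1
  6+1+1 = 0 carry 1
  6+2+1 = 1 carry 1
  0+1+1 = 2

0o210071130347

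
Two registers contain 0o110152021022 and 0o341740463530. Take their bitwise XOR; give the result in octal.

XOR each oct digit independently (no carries):
  1^3=2, 1^4=5, 0^1=1, 1^7=6, 5^4=1, 2^0=2, 0^4=4, 2^6=4, 1^3=2, 0^5=5, 2^3=1, 2^0=2

0o251612442512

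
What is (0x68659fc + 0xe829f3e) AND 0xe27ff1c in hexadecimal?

0x400f918

Add column by column in base 16, right to left:
  c+e = a carry 1
  f+3+1 = 3 carry 1
  9+f+1 = 9 carry 1
  5+9+1 = f
  6+2 = 8
  8+8 = 0 carry 1
  6+e+1 = 5 carry 1
  final carry 1
Sum = 0x1508f93a; now AND with 0xe27ff1c:
  1&0=0, 5&e=4, 0&2=0, 8&7=0, f&f=f, 9&f=9, 3&1=1, a&c=8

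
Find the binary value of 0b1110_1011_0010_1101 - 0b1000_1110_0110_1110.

0b101110010111111

Subtract column by column in base 2:
  1-0 → 1
  0-1 → 1 (borrow)
  1-1-1 → 1 (borrow)
  1-1-1 → 1 (borrow)
  0-0-1 → 1 (borrow)
  1-1-1 → 1 (borrow)
  0-1-1 → 0 (borrow)
  0-0-1 → 1 (borrow)
  1-0-1 → 0
  1-1 → 0
  0-1 → 1 (borrow)
  1-1-1 → 1 (borrow)
  0-0-1 → 1 (borrow)
  1-0-1 → 0
  1-0 → 1
  1-1 → 0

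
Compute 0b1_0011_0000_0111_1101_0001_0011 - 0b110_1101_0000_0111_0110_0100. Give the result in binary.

Subtract column by column in base 2:
  1-0 → 1
  1-0 → 1
  0-1 → 1 (borrow)
  0-0-1 → 1 (borrow)
  1-0-1 → 0
  0-1 → 1 (borrow)
  0-1-1 → 0 (borrow)
  0-0-1 → 1 (borrow)
  1-1-1 → 1 (borrow)
  0-1-1 → 0 (borrow)
  1-1-1 → 1 (borrow)
  1-0-1 → 0
  1-0 → 1
  1-0 → 1
  1-0 → 1
  0-0 → 0
  0-1 → 1 (borrow)
  0-0-1 → 1 (borrow)
  0-1-1 → 0 (borrow)
  0-1-1 → 0 (borrow)
  1-0-1 → 0
  1-1 → 0
  0-1 → 1 (borrow)
  0-0-1 → 1 (borrow)
  1-0-1 → 0

0b110000110111010110101111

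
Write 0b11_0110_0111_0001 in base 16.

Group the bits into nibbles: 0011 0110 0111 0001 → 3671.

0x3671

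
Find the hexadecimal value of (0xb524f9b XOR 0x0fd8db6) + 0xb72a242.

First 0xb524f9b XOR 0x0fd8db6 = 0xbafc22d.
Add column by column in base 16, right to left:
  d+2 = f
  2+4 = 6
  2+2 = 4
  c+a = 6 carry 1
  f+2+1 = 2 carry 1
  a+7+1 = 2 carry 1
  b+b+1 = 7 carry 1
  final carry 1

0x1722646f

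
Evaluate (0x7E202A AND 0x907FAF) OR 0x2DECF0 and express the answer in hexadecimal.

0x7E202A AND 0x907FAF = 0x10202A.
Then OR with 0x2DECF0.

0x3DECFA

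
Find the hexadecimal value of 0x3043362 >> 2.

0xC10CD8

2 bits is not a whole number of base-16 digits; in binary: 11000001000011001101100010 >> 2 = 110000010000110011011000.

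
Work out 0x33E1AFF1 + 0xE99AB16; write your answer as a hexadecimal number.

Add column by column in base 16, right to left:
  1+6 = 7
  F+1 = 0 carry 1
  F+B+1 = B carry 1
  A+A+1 = 5 carry 1
  1+9+1 = B
  E+9 = 7 carry 1
  3+E+1 = 2 carry 1
  3+0+1 = 4

0x427B5B07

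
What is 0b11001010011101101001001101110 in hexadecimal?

0x194ED26E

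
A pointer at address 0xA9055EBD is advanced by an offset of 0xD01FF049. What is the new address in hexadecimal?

Add column by column in base 16, right to left:
  D+9 = 6 carry 1
  B+4+1 = 0 carry 1
  E+0+1 = F
  5+F = 4 carry 1
  5+F+1 = 5 carry 1
  0+1+1 = 2
  9+0 = 9
  A+D = 7 carry 1
  final carry 1

0x179254F06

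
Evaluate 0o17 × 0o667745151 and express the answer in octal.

Multiply each base-8 digit by 15, carrying:
  1×15 = 15 → write 7 carry 1
  5×15+1 = 76 → write 4 carry 9
  1×15+9 = 24 → write 0 carry 3
  5×15+3 = 78 → write 6 carry 9
  4×15+9 = 69 → write 5 carry 8
  7×15+8 = 113 → write 1 carry 14
  7×15+14 = 119 → write 7 carry 14
  6×15+14 = 104 → write 0 carry 13
  6×15+13 = 103 → write 7 carry 12
  remaining carry: 14

0o14707156047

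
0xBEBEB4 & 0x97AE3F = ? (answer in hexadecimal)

0x96AE34

AND each hex digit independently (no carries):
  B&9=9, E&7=6, B&A=A, E&E=E, B&3=3, 4&F=4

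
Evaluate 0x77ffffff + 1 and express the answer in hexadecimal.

0x78000000

The trailing 6 digits are F (max in base 16), so adding 1 cascades: they roll to 0 and the next digit up increments.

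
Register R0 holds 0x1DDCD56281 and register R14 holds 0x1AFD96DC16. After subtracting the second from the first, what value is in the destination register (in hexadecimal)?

0x2DF3E866B

Subtract column by column in base 16:
  1-6 → B (borrow)
  8-1-1 → 6
  2-C → 6 (borrow)
  6-D-1 → 8 (borrow)
  5-6-1 → E (borrow)
  D-9-1 → 3
  C-D → F (borrow)
  D-F-1 → D (borrow)
  D-A-1 → 2
  1-1 → 0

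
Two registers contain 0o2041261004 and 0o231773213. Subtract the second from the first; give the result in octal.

Subtract column by column in base 8:
  4-3 → 1
  0-1 → 7 (borrow)
  0-2-1 → 5 (borrow)
  1-3-1 → 5 (borrow)
  6-7-1 → 6 (borrow)
  2-7-1 → 2 (borrow)
  1-1-1 → 7 (borrow)
  4-3-1 → 0
  0-2 → 6 (borrow)
  2-0-1 → 1

0o1607265571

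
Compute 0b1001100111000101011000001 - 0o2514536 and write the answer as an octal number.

0b1001100111000101011000001 = 0o114705301 in octal.
Subtract column by column in base 8:
  1-6 → 3 (borrow)
  0-3-1 → 4 (borrow)
  3-5-1 → 5 (borrow)
  5-4-1 → 0
  0-1 → 7 (borrow)
  7-5-1 → 1
  4-2 → 2
  1-0 → 1
  1-0 → 1

0o112170543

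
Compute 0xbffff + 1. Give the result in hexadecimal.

0xc0000

The trailing 4 digits are F (max in base 16), so adding 1 cascades: they roll to 0 and the next digit up increments.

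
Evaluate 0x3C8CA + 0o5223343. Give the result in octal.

0o6167655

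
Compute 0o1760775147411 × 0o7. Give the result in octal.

0o15626754324477

Multiply each base-8 digit by 7, carrying:
  1×7 = 7 → write 7
  1×7 = 7 → write 7
  4×7 = 28 → write 4 carry 3
  7×7+3 = 52 → write 4 carry 6
  4×7+6 = 34 → write 2 carry 4
  1×7+4 = 11 → write 3 carry 1
  5×7+1 = 36 → write 4 carry 4
  7×7+4 = 53 → write 5 carry 6
  7×7+6 = 55 → write 7 carry 6
  0×7+6 = 6 → write 6
  6×7 = 42 → write 2 carry 5
  7×7+5 = 54 → write 6 carry 6
  1×7+6 = 13 → write 5 carry 1
  remaining carry: 1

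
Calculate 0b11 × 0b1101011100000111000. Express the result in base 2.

0b101000010100010101000

Multiply each base-2 digit by 3, carrying:
  0×3 = 0 → write 0
  0×3 = 0 → write 0
  0×3 = 0 → write 0
  1×3 = 3 → write 1 carry 1
  1×3+1 = 4 → write 0 carry 2
  1×3+2 = 5 → write 1 carry 2
  0×3+2 = 2 → write 0 carry 1
  0×3+1 = 1 → write 1
  0×3 = 0 → write 0
  0×3 = 0 → write 0
  0×3 = 0 → write 0
  1×3 = 3 → write 1 carry 1
  1×3+1 = 4 → write 0 carry 2
  1×3+2 = 5 → write 1 carry 2
  0×3+2 = 2 → write 0 carry 1
  1×3+1 = 4 → write 0 carry 2
  0×3+2 = 2 → write 0 carry 1
  1×3+1 = 4 → write 0 carry 2
  1×3+2 = 5 → write 1 carry 2
  remaining carry: 10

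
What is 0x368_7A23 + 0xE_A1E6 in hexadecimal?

0x3771C09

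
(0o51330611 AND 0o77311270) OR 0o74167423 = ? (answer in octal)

0o51330611 AND 0o77311270 = 0o51310210.
Then OR with 0o74167423.

0o75377633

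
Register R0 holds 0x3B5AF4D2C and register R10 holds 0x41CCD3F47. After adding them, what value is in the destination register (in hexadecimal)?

0x7D27C8C73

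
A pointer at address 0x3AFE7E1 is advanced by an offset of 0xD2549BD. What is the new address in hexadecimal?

Add column by column in base 16, right to left:
  1+D = E
  E+B = 9 carry 1
  7+9+1 = 1 carry 1
  E+4+1 = 3 carry 1
  F+5+1 = 5 carry 1
  A+2+1 = D
  3+D = 0 carry 1
  final carry 1

0x10D5319E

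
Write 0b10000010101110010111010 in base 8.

0o20256272

Group the bits in threes: 010 000 010 101 110 010 111 010 → 20256272.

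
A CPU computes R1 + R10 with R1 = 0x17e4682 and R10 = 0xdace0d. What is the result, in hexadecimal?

0x259148f

Add column by column in base 16, right to left:
  2+d = f
  8+0 = 8
  6+e = 4 carry 1
  4+c+1 = 1 carry 1
  e+a+1 = 9 carry 1
  7+d+1 = 5 carry 1
  1+0+1 = 2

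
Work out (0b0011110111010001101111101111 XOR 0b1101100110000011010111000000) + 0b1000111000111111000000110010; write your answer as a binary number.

First 0b0011110111010001101111101111 XOR 0b1101100110000011010111000000 = 0b1110010001010010111000101111.
Add column by column in base 2, right to left:
  1+0 = 1
  1+1 = 0 carry 1
  1+0+1 = 0 carry 1
  1+0+1 = 0 carry 1
  0+1+1 = 0 carry 1
  1+1+1 = 1 carry 1
  0+0+1 = 1
  0+0 = 0
  0+0 = 0
  1+0 = 1
  1+0 = 1
  1+0 = 1
  0+1 = 1
  1+1 = 0 carry 1
  0+1+1 = 0 carry 1
  0+1+1 = 0 carry 1
  1+1+1 = 1 carry 1
  0+1+1 = 0 carry 1
  1+0+1 = 0 carry 1
  0+0+1 = 1
  0+0 = 0
  0+1 = 1
  1+1 = 0 carry 1
  0+1+1 = 0 carry 1
  0+0+1 = 1
  1+0 = 1
  1+0 = 1
  1+1 = 0 carry 1
  final carry 1

0b10111001010010001111001100001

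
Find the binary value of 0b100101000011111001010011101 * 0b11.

Multiply each base-2 digit by 3, carrying:
  1×3 = 3 → write 1 carry 1
  0×3+1 = 1 → write 1
  1×3 = 3 → write 1 carry 1
  1×3+1 = 4 → write 0 carry 2
  1×3+2 = 5 → write 1 carry 2
  0×3+2 = 2 → write 0 carry 1
  0×3+1 = 1 → write 1
  1×3 = 3 → write 1 carry 1
  0×3+1 = 1 → write 1
  1×3 = 3 → write 1 carry 1
  0×3+1 = 1 → write 1
  0×3 = 0 → write 0
  1×3 = 3 → write 1 carry 1
  1×3+1 = 4 → write 0 carry 2
  1×3+2 = 5 → write 1 carry 2
  1×3+2 = 5 → write 1 carry 2
  1×3+2 = 5 → write 1 carry 2
  0×3+2 = 2 → write 0 carry 1
  0×3+1 = 1 → write 1
  0×3 = 0 → write 0
  0×3 = 0 → write 0
  1×3 = 3 → write 1 carry 1
  0×3+1 = 1 → write 1
  1×3 = 3 → write 1 carry 1
  0×3+1 = 1 → write 1
  0×3 = 0 → write 0
  1×3 = 3 → write 1 carry 1
  remaining carry: 1

0b1101111001011101011111010111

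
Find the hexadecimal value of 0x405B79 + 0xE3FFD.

0x4E9B76

Add column by column in base 16, right to left:
  9+D = 6 carry 1
  7+F+1 = 7 carry 1
  B+F+1 = B carry 1
  5+3+1 = 9
  0+E = E
  4+0 = 4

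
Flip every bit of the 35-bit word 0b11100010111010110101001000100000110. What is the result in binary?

0b00011101000101001010110111011111001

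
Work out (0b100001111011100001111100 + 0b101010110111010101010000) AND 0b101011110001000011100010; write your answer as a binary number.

0b1000110000000011000000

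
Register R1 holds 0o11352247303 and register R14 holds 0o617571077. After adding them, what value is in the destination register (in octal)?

Add column by column in base 8, right to left:
  3+7 = 2 carry 1
  0+7+1 = 0 carry 1
  3+0+1 = 4
  7+1 = 0 carry 1
  4+7+1 = 4 carry 1
  2+5+1 = 0 carry 1
  2+7+1 = 2 carry 1
  5+1+1 = 7
  3+6 = 1 carry 1
  1+0+1 = 2
  1+0 = 1

0o12172040402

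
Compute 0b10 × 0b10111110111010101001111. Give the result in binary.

Multiply each base-2 digit by 2, carrying:
  1×2 = 2 → write 0 carry 1
  1×2+1 = 3 → write 1 carry 1
  1×2+1 = 3 → write 1 carry 1
  1×2+1 = 3 → write 1 carry 1
  0×2+1 = 1 → write 1
  0×2 = 0 → write 0
  1×2 = 2 → write 0 carry 1
  0×2+1 = 1 → write 1
  1×2 = 2 → write 0 carry 1
  0×2+1 = 1 → write 1
  1×2 = 2 → write 0 carry 1
  0×2+1 = 1 → write 1
  1×2 = 2 → write 0 carry 1
  1×2+1 = 3 → write 1 carry 1
  1×2+1 = 3 → write 1 carry 1
  0×2+1 = 1 → write 1
  1×2 = 2 → write 0 carry 1
  1×2+1 = 3 → write 1 carry 1
  1×2+1 = 3 → write 1 carry 1
  1×2+1 = 3 → write 1 carry 1
  1×2+1 = 3 → write 1 carry 1
  0×2+1 = 1 → write 1
  1×2 = 2 → write 0 carry 1
  remaining carry: 1

0b101111101110101010011110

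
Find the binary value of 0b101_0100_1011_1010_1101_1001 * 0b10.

0b101010010111010110110010

Multiply each base-2 digit by 2, carrying:
  1×2 = 2 → write 0 carry 1
  0×2+1 = 1 → write 1
  0×2 = 0 → write 0
  1×2 = 2 → write 0 carry 1
  1×2+1 = 3 → write 1 carry 1
  0×2+1 = 1 → write 1
  1×2 = 2 → write 0 carry 1
  1×2+1 = 3 → write 1 carry 1
  0×2+1 = 1 → write 1
  1×2 = 2 → write 0 carry 1
  0×2+1 = 1 → write 1
  1×2 = 2 → write 0 carry 1
  1×2+1 = 3 → write 1 carry 1
  1×2+1 = 3 → write 1 carry 1
  0×2+1 = 1 → write 1
  1×2 = 2 → write 0 carry 1
  0×2+1 = 1 → write 1
  0×2 = 0 → write 0
  1×2 = 2 → write 0 carry 1
  0×2+1 = 1 → write 1
  1×2 = 2 → write 0 carry 1
  0×2+1 = 1 → write 1
  1×2 = 2 → write 0 carry 1
  remaining carry: 1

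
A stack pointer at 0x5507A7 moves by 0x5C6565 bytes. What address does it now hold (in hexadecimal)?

0xB16D0C

Add column by column in base 16, right to left:
  7+5 = C
  A+6 = 0 carry 1
  7+5+1 = D
  0+6 = 6
  5+C = 1 carry 1
  5+5+1 = B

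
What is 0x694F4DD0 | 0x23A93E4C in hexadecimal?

0x6BEF7FDC

OR each hex digit independently (no carries):
  6|2=6, 9|3=B, 4|A=E, F|9=F, 4|3=7, D|E=F, D|4=D, 0|C=C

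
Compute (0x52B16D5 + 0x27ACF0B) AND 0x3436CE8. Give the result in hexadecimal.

0x30164E0

Add column by column in base 16, right to left:
  5+B = 0 carry 1
  D+0+1 = E
  6+F = 5 carry 1
  1+C+1 = E
  B+A = 5 carry 1
  2+7+1 = A
  5+2 = 7
Sum = 0x7A5E5E0; now AND with 0x3436CE8:
  7&3=3, A&4=0, 5&3=1, E&6=6, 5&C=4, E&E=E, 0&8=0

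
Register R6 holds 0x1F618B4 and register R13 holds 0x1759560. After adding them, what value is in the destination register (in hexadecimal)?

0x36BAE14

Add column by column in base 16, right to left:
  4+0 = 4
  B+6 = 1 carry 1
  8+5+1 = E
  1+9 = A
  6+5 = B
  F+7 = 6 carry 1
  1+1+1 = 3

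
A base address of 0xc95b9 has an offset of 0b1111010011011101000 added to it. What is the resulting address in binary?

0b101000011110010100001

0xc95b9 = 0b11001001010110111001 in binary.
Add column by column in base 2, right to left:
  1+0 = 1
  0+0 = 0
  0+0 = 0
  1+1 = 0 carry 1
  1+0+1 = 0 carry 1
  1+1+1 = 1 carry 1
  0+1+1 = 0 carry 1
  1+1+1 = 1 carry 1
  1+0+1 = 0 carry 1
  0+1+1 = 0 carry 1
  1+1+1 = 1 carry 1
  0+0+1 = 1
  1+0 = 1
  0+1 = 1
  0+0 = 0
  1+1 = 0 carry 1
  0+1+1 = 0 carry 1
  0+1+1 = 0 carry 1
  1+1+1 = 1 carry 1
  1+0+1 = 0 carry 1
  final carry 1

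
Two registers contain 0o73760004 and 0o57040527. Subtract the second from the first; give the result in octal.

0o14717255

Subtract column by column in base 8:
  4-7 → 5 (borrow)
  0-2-1 → 5 (borrow)
  0-5-1 → 2 (borrow)
  0-0-1 → 7 (borrow)
  6-4-1 → 1
  7-0 → 7
  3-7 → 4 (borrow)
  7-5-1 → 1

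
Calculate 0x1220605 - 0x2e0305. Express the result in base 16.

0xf40300

Subtract column by column in base 16:
  5-5 → 0
  0-0 → 0
  6-3 → 3
  0-0 → 0
  2-e → 4 (borrow)
  2-2-1 → f (borrow)
  1-0-1 → 0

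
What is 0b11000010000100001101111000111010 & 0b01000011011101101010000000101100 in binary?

0b01000010000100001000000000101000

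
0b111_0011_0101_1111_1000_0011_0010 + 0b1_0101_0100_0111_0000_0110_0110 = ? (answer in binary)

Add column by column in base 2, right to left:
  0+0 = 0
  1+1 = 0 carry 1
  0+1+1 = 0 carry 1
  0+0+1 = 1
  1+0 = 1
  1+1 = 0 carry 1
  0+1+1 = 0 carry 1
  0+0+1 = 1
  0+0 = 0
  0+0 = 0
  0+0 = 0
  1+0 = 1
  1+1 = 0 carry 1
  1+1+1 = 1 carry 1
  1+1+1 = 1 carry 1
  1+0+1 = 0 carry 1
  1+0+1 = 0 carry 1
  0+0+1 = 1
  1+1 = 0 carry 1
  0+0+1 = 1
  1+1 = 0 carry 1
  1+0+1 = 0 carry 1
  0+1+1 = 0 carry 1
  0+0+1 = 1
  1+1 = 0 carry 1
  1+0+1 = 0 carry 1
  1+0+1 = 0 carry 1
  final carry 1

0b1000100010100110100010011000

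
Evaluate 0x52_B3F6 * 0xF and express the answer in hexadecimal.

0x4D88B6A

Multiply each base-16 digit by 15, carrying:
  6×15 = 90 → write A carry 5
  F×15+5 = 230 → write 6 carry 14
  3×15+14 = 59 → write B carry 3
  B×15+3 = 168 → write 8 carry 10
  2×15+10 = 40 → write 8 carry 2
  5×15+2 = 77 → write D carry 4
  remaining carry: 4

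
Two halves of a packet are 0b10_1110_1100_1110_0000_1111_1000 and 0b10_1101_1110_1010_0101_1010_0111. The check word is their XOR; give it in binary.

0b00001100100100010101011111

XOR bit by bit (1 where the bits differ):
  10111011001110000011111000
^ 10110111101010010110100111
= 00001100100100010101011111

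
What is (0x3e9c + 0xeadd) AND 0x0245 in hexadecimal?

Add column by column in base 16, right to left:
  c+d = 9 carry 1
  9+d+1 = 7 carry 1
  e+a+1 = 9 carry 1
  3+e+1 = 2 carry 1
  final carry 1
Sum = 0x12979; now AND with 0x0245:
  1&0=0, 2&0=0, 9&2=0, 7&4=4, 9&5=1

0x41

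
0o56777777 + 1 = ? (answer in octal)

The trailing 6 digits are 7 (max in base 8), so adding 1 cascades: they roll to 0 and the next digit up increments.

0o57000000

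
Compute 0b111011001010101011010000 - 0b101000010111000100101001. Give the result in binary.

0b10010110011100110100111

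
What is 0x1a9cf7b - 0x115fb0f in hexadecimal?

0x93d46c

Subtract column by column in base 16:
  b-f → c (borrow)
  7-0-1 → 6
  f-b → 4
  c-f → d (borrow)
  9-5-1 → 3
  a-1 → 9
  1-1 → 0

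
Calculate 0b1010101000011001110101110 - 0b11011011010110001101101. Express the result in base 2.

0b111001101000011101000001

Subtract column by column in base 2:
  0-1 → 1 (borrow)
  1-0-1 → 0
  1-1 → 0
  1-1 → 0
  0-0 → 0
  1-1 → 0
  0-1 → 1 (borrow)
  1-0-1 → 0
  1-0 → 1
  1-0 → 1
  0-1 → 1 (borrow)
  0-1-1 → 0 (borrow)
  1-0-1 → 0
  1-1 → 0
  0-0 → 0
  0-1 → 1 (borrow)
  0-1-1 → 0 (borrow)
  0-0-1 → 1 (borrow)
  1-1-1 → 1 (borrow)
  0-1-1 → 0 (borrow)
  1-0-1 → 0
  0-1 → 1 (borrow)
  1-1-1 → 1 (borrow)
  0-0-1 → 1 (borrow)
  1-0-1 → 0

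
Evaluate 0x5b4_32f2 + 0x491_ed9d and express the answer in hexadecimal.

0xa46208f

Add column by column in base 16, right to left:
  2+d = f
  f+9 = 8 carry 1
  2+d+1 = 0 carry 1
  3+e+1 = 2 carry 1
  4+1+1 = 6
  b+9 = 4 carry 1
  5+4+1 = a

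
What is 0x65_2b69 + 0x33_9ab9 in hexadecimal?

0x98c622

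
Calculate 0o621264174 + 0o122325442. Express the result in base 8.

Add column by column in base 8, right to left:
  4+2 = 6
  7+4 = 3 carry 1
  1+4+1 = 6
  4+5 = 1 carry 1
  6+2+1 = 1 carry 1
  2+3+1 = 6
  1+2 = 3
  2+2 = 4
  6+1 = 7

0o743611636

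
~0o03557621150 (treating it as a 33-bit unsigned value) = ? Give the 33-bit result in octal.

0o74220156627

Each oct digit d becomes 7−d:
  0→7, 3→4, 5→2, 5→2, 7→0, 6→1, 2→5, 1→6, 1→6, 5→2, 0→7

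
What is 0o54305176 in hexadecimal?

0xB18A7E

Each octal digit is 3 bits: 5=101 4=100 3=011 0=000 5=101 1=001 7=111 6=110.
Group the bits into nibbles: 1011 0001 1000 1010 0111 1110 → B18A7E.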